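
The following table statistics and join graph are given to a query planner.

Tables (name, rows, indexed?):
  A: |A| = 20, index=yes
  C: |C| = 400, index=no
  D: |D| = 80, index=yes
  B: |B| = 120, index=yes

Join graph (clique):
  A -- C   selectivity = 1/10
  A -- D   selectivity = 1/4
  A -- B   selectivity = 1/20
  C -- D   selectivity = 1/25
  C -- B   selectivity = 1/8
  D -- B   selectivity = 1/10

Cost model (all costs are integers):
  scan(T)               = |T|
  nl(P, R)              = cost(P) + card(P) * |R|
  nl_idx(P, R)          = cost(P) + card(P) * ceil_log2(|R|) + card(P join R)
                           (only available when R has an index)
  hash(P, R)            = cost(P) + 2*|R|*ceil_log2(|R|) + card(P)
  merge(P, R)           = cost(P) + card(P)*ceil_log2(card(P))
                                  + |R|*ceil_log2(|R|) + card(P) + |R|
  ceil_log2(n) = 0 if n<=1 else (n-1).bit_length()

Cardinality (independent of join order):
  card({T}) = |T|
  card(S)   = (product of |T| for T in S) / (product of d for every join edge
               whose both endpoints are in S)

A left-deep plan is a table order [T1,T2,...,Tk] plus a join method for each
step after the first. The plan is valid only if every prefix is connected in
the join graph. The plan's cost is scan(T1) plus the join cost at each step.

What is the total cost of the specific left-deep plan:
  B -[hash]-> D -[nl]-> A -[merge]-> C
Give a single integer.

step 1: scan B: cost=120, card=120
step 2: join D via hash
    card(P join D) = 120*80/(10) = 960
    cost = 120 + 2*80*7 + 120 = 1360
step 3: join A via nl
    card(P join A) = 960*20/(4*20) = 240
    cost = 1360 + 960*20 = 20560
step 4: join C via merge
    card(P join C) = 240*400/(10*25*8) = 48
    cost = 20560 + 240*8 + 400*9 + 240 + 400 = 26720

26720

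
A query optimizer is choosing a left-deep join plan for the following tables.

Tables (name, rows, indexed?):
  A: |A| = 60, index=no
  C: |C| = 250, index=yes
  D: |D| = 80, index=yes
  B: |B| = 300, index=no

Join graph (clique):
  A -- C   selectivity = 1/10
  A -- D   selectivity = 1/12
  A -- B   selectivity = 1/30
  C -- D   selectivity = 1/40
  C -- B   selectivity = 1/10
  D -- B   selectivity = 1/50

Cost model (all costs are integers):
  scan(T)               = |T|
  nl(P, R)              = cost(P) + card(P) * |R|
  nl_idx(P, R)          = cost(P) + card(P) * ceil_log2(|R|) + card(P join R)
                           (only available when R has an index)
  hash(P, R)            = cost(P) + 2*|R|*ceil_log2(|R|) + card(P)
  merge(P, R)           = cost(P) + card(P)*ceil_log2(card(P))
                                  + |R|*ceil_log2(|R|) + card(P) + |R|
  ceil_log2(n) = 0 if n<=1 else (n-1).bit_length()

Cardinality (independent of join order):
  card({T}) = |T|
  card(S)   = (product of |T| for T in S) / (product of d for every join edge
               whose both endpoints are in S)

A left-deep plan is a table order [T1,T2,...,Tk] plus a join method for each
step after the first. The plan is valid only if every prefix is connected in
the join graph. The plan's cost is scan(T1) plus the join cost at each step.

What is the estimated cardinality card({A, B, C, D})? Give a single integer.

Tables in S: A(60), B(300), C(250), D(80)
Edges inside S: A-C(d=10), A-D(d=12), A-B(d=30), C-D(d=40), C-B(d=10), D-B(d=50)
numerator = 60 * 300 * 250 * 80 = 360000000
denominator = 10 * 12 * 30 * 40 * 10 * 50 = 72000000
card(S) = 360000000 / 72000000 = 5

5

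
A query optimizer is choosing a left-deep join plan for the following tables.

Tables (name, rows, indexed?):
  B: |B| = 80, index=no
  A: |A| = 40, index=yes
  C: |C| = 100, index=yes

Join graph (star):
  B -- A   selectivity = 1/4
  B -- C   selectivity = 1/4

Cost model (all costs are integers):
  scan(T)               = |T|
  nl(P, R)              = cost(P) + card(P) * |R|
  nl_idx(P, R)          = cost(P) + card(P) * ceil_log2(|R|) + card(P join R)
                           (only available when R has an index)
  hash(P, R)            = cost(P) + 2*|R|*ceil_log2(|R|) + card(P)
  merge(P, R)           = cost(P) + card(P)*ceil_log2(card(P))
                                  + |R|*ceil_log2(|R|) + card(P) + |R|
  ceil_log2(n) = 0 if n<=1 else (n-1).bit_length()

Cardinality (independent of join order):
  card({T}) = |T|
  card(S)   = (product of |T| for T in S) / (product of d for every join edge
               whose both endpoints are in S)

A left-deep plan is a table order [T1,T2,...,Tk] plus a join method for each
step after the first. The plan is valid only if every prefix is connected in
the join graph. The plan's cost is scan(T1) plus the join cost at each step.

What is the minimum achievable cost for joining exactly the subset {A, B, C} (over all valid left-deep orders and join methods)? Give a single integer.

Selinger DP over subsets of {A,B,C}:
  {B}: scan cost=80, card=80
  {A}: scan cost=40, card=40
  {C}: scan cost=100, card=100
  {AB}: card=800; try (A,hash)→640, (B,merge)→960, (A,merge)→1000, (B,hash)→1200, (A,nl_idx)→1360, (B,nl)→3240 …(+1); best=640 via (A,hash)
  {BC}: card=2000; try (B,hash)→1320, (C,merge)→1520, (B,merge)→1540, (C,hash)→1560, (C,nl_idx)→2640, (C,nl)→8080 …(+1); best=1320 via (B,hash)
  {ABC}: card=20000; try (C,hash)→2840, (A,hash)→3800, (C,merge)→10240, (A,merge)→25600, (C,nl_idx)→26240, (A,nl_idx)→33320 …(+2); best=2840 via (C,hash)

2840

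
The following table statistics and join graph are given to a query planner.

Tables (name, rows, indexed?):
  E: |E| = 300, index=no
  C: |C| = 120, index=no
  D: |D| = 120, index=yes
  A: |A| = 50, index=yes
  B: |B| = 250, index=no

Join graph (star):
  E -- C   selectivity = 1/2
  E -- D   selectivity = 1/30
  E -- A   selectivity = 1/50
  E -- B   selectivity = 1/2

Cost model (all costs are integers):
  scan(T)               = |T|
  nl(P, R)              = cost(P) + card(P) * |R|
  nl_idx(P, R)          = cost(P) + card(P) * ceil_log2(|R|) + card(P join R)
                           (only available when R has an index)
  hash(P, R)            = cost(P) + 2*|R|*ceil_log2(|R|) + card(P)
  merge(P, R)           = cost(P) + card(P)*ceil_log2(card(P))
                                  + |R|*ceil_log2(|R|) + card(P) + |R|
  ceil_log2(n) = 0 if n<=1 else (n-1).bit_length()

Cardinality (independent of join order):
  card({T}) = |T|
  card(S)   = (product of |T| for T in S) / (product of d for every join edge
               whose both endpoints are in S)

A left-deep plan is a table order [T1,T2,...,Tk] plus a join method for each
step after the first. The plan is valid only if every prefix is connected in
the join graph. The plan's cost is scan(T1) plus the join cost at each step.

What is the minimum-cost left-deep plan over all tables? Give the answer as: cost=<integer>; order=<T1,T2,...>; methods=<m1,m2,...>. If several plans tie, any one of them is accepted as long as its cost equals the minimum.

Selinger DP (subsets sized 1..n):
  {E}: scan cost=300, card=300
  {C}: scan cost=120, card=120
  {D}: scan cost=120, card=120
  {A}: scan cost=50, card=50
  {B}: scan cost=250, card=250
  {CE}: card=18000; try (C,hash)→2280, (E,merge)→4080, (C,merge)→4260, (E,hash)→5640, (E,nl)→36120, (C,nl)→36300; best=2280 via (C,hash)
  {DE}: card=1200; try (D,hash)→2280, (D,nl_idx)→3600, (E,merge)→4080, (D,merge)→4260, (E,hash)→5640, (E,nl)→36120 …(+1); best=2280 via (D,hash)
  {AE}: card=300; try (A,hash)→1200, (A,nl_idx)→2400, (E,merge)→3400, (A,merge)→3650, (E,hash)→5500, (E,nl)→15050 …(+1); best=1200 via (A,hash)
  {BE}: card=37500; try (B,hash)→4600, (E,merge)→5500, (B,merge)→5550, (E,hash)→5900, (E,nl)→75250, (B,nl)→75300; best=4600 via (B,hash)
  {CDE}: card=72000; try (C,hash)→5160, (C,merge)→17640, (D,hash)→21960, (C,nl)→146280, (D,nl_idx)→200280, (D,merge)→291240 …(+1); best=5160 via (C,hash)
  {ACE}: card=18000; try (C,hash)→3180, (C,merge)→5160, (A,hash)→20880, (C,nl)→37200, (A,nl_idx)→128280, (A,merge)→290630 …(+1); best=3180 via (C,hash)
  {BCE}: card=2250000; try (B,hash)→24280, (C,hash)→43780, (B,merge)→292530, (C,merge)→643060, (B,nl)→4502280, (C,nl)→4504600; best=24280 via (B,hash)
  {ADE}: card=1200; try (D,hash)→3180, (A,hash)→4080, (D,nl_idx)→4500, (D,merge)→5160, (A,nl_idx)→10680, (A,merge)→17030 …(+2); best=3180 via (D,hash)
  {BDE}: card=150000; try (B,hash)→7480, (B,merge)→18930, (D,hash)→43780, (B,nl)→302280, (D,nl_idx)→417100, (D,merge)→643060 …(+1); best=7480 via (B,hash)
  {ABE}: card=37500; try (B,hash)→5500, (B,merge)→6450, (A,hash)→42700, (B,nl)→76200, (A,nl_idx)→267100, (A,merge)→642450 …(+1); best=5500 via (B,hash)
  {ACDE}: card=72000; try (C,hash)→6060, (C,merge)→18540, (D,hash)→22860, (A,hash)→77760, (C,nl)→147180, (D,nl_idx)→201180 …(+5); best=6060 via (C,hash)
  {BCDE}: card=9000000; try (B,hash)→81160, (C,hash)→159160, (B,merge)→1303410, (D,hash)→2275960, (C,merge)→2858440, (B,nl)→18005160 …(+4); best=81160 via (B,hash)
  {ABCE}: card=2250000; try (B,hash)→25180, (C,hash)→44680, (B,merge)→293430, (C,merge)→643960, (A,hash)→2274880, (B,nl)→4503180 …(+4); best=25180 via (B,hash)
  {ABDE}: card=150000; try (B,hash)→8380, (B,merge)→19830, (D,hash)→44680, (A,hash)→158080, (B,nl)→303180, (D,nl_idx)→418000 …(+5); best=8380 via (B,hash)
  {ABCDE}: card=9000000; try (B,hash)→82060, (C,hash)→160060, (B,merge)→1304310, (D,hash)→2276860, (C,merge)→2859340, (A,hash)→9081760 …(+8); best=82060 via (B,hash)

cost=82060; order=E,A,D,C,B; methods=hash,hash,hash,hash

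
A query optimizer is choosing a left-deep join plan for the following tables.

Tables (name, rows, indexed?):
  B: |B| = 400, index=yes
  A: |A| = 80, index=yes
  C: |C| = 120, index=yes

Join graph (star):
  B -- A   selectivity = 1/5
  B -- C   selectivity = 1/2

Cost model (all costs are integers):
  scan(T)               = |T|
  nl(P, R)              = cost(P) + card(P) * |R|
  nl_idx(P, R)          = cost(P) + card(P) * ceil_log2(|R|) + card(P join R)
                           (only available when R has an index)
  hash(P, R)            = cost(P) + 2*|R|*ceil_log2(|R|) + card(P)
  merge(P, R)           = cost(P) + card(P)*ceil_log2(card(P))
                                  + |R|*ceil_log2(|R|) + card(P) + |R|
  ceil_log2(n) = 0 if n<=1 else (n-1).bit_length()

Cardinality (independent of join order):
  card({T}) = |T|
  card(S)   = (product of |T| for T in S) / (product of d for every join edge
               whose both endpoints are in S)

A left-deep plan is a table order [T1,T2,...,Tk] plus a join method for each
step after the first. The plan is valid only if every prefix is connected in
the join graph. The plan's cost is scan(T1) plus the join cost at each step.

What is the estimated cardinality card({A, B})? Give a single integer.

Tables in S: A(80), B(400)
Edges inside S: B-A(d=5)
numerator = 80 * 400 = 32000
denominator = 5 = 5
card(S) = 32000 / 5 = 6400

6400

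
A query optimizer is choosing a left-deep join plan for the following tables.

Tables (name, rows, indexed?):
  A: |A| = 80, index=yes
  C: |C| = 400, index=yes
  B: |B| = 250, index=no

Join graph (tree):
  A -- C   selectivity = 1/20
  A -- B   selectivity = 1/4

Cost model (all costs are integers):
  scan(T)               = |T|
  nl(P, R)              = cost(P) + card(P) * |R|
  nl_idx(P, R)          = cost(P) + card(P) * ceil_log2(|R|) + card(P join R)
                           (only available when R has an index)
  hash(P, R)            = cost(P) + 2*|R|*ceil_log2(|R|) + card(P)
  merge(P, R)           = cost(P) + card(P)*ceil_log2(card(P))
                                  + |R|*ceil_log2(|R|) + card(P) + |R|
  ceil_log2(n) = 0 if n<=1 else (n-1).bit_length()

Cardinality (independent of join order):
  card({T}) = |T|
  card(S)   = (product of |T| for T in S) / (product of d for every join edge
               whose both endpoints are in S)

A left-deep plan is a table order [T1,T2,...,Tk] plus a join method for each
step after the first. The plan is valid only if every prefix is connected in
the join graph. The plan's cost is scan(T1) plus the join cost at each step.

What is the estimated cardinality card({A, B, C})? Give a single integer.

Tables in S: A(80), B(250), C(400)
Edges inside S: A-C(d=20), A-B(d=4)
numerator = 80 * 250 * 400 = 8000000
denominator = 20 * 4 = 80
card(S) = 8000000 / 80 = 100000

100000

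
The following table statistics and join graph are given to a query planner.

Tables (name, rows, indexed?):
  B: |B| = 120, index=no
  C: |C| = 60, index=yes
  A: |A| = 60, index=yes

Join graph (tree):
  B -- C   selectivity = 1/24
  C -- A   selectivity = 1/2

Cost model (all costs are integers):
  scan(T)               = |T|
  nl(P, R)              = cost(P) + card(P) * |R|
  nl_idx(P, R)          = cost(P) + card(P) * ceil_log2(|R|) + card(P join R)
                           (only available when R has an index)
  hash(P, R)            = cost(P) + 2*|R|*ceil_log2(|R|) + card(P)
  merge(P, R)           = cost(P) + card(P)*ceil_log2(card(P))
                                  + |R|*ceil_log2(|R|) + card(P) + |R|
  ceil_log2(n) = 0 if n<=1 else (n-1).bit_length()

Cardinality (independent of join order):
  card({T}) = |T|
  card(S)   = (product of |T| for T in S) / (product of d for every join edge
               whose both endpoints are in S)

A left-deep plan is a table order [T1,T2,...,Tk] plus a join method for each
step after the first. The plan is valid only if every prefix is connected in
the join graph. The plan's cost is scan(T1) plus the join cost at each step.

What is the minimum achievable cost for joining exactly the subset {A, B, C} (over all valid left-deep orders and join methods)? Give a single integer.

1980

Selinger DP over subsets of {A,B,C}:
  {B}: scan cost=120, card=120
  {C}: scan cost=60, card=60
  {A}: scan cost=60, card=60
  {BC}: card=300; try (C,hash)→960, (C,nl_idx)→1140, (B,merge)→1440, (C,merge)→1500, (B,hash)→1800, (B,nl)→7260 …(+1); best=960 via (C,hash)
  {AC}: card=1800; try (C,hash)→840, (A,hash)→840, (C,merge)→900, (A,merge)→900, (C,nl_idx)→2220, (A,nl_idx)→2220 …(+2); best=840 via (C,hash)
  {ABC}: card=9000; try (A,hash)→1980, (B,hash)→4320, (A,merge)→4380, (A,nl_idx)→11760, (A,nl)→18960, (B,merge)→23400 …(+1); best=1980 via (A,hash)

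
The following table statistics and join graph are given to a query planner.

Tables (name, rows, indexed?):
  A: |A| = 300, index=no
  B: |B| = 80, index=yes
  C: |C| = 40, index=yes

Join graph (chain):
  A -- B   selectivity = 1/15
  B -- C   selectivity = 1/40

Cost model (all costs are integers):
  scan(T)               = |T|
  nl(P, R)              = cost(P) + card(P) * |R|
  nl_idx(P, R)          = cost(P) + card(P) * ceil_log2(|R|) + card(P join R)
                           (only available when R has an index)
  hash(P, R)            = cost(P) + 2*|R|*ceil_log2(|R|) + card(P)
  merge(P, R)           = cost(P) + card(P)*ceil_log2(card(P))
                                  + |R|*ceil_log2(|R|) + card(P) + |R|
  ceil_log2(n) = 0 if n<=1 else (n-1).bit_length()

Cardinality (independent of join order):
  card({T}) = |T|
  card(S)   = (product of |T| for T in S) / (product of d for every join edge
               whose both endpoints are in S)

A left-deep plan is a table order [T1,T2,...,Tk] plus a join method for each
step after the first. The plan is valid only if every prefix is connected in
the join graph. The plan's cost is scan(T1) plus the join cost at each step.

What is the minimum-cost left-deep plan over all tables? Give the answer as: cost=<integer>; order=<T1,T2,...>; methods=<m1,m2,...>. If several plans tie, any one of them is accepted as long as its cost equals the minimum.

Selinger DP (subsets sized 1..n):
  {A}: scan cost=300, card=300
  {B}: scan cost=80, card=80
  {C}: scan cost=40, card=40
  {AB}: card=1600; try (B,hash)→1720, (A,merge)→3720, (B,merge)→3940, (B,nl_idx)→4000, (A,hash)→5560, (A,nl)→24080 …(+1); best=1720 via (B,hash)
  {BC}: card=80; try (B,nl_idx)→400, (C,hash)→640, (C,nl_idx)→640, (B,merge)→960, (C,merge)→1000, (B,hash)→1200 …(+2); best=400 via (B,nl_idx)
  {ABC}: card=1600; try (C,hash)→3800, (A,merge)→4040, (A,hash)→5880, (C,nl_idx)→12920, (C,merge)→21200, (A,nl)→24400 …(+1); best=3800 via (C,hash)

cost=3800; order=A,B,C; methods=hash,hash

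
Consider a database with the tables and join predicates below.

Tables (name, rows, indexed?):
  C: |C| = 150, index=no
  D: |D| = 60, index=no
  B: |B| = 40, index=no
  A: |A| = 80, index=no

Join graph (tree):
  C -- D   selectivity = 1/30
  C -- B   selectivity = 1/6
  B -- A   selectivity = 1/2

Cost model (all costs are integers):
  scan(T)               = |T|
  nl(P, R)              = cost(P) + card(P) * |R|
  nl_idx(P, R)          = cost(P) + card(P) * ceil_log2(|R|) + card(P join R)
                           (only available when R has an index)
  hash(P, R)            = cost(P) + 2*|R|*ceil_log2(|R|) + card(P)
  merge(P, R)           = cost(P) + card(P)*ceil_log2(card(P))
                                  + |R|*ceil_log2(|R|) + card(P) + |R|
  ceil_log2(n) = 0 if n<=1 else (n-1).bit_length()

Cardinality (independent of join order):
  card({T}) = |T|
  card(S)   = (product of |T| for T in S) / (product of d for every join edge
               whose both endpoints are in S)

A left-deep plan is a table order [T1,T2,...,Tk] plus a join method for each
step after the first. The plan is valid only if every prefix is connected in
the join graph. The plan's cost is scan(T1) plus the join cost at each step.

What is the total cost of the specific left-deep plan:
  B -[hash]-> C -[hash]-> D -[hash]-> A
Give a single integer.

step 1: scan B: cost=40, card=40
step 2: join C via hash
    card(P join C) = 40*150/(6) = 1000
    cost = 40 + 2*150*8 + 40 = 2480
step 3: join D via hash
    card(P join D) = 1000*60/(30) = 2000
    cost = 2480 + 2*60*6 + 1000 = 4200
step 4: join A via hash
    card(P join A) = 2000*80/(2) = 80000
    cost = 4200 + 2*80*7 + 2000 = 7320

7320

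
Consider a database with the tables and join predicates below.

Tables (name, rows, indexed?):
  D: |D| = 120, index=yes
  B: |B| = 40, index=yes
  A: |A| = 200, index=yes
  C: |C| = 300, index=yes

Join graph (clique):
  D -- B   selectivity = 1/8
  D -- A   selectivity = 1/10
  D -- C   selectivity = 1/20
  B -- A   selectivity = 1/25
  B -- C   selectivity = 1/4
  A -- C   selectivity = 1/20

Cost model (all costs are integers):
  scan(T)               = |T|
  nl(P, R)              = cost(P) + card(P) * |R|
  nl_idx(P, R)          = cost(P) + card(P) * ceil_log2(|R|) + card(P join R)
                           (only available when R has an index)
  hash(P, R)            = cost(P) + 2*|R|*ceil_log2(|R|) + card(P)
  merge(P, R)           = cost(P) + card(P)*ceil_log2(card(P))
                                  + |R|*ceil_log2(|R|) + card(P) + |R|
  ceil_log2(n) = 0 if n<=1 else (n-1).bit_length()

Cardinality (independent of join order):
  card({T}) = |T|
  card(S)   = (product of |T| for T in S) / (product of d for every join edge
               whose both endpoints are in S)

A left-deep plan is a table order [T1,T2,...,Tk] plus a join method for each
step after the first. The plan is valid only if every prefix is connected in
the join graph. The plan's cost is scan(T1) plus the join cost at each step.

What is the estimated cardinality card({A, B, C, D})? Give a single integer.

Tables in S: A(200), B(40), C(300), D(120)
Edges inside S: D-B(d=8), D-A(d=10), D-C(d=20), B-A(d=25), B-C(d=4), A-C(d=20)
numerator = 200 * 40 * 300 * 120 = 288000000
denominator = 8 * 10 * 20 * 25 * 4 * 20 = 3200000
card(S) = 288000000 / 3200000 = 90

90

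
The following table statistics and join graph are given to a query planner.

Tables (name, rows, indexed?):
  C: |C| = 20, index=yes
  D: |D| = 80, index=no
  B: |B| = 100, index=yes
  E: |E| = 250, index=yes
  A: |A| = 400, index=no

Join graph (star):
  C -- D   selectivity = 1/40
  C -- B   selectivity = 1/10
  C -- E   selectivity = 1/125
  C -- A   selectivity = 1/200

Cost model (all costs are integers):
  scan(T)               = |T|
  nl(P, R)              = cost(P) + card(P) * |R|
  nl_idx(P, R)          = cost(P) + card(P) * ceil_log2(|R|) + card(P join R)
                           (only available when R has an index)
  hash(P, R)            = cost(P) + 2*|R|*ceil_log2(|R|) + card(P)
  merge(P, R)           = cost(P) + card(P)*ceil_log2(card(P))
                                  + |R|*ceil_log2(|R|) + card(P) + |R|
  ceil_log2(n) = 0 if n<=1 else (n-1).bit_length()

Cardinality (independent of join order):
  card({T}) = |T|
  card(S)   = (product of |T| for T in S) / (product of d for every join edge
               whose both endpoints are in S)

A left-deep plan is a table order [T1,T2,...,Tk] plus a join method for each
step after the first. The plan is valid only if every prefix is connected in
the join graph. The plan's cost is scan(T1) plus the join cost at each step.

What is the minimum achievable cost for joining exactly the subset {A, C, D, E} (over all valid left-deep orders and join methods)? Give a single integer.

2600

Selinger DP over subsets of {A,C,D,E}:
  {C}: scan cost=20, card=20
  {D}: scan cost=80, card=80
  {E}: scan cost=250, card=250
  {A}: scan cost=400, card=400
  {CD}: card=40; try (C,hash)→360, (C,nl_idx)→520, (D,merge)→780, (C,merge)→840, (D,hash)→1160, (D,nl)→1620 …(+1); best=360 via (C,hash)
  {CE}: card=40; try (E,nl_idx)→220, (C,hash)→700, (C,nl_idx)→1540, (E,merge)→2390, (C,merge)→2620, (E,hash)→4040 …(+2); best=220 via (E,nl_idx)
  {AC}: card=40; try (C,hash)→1000, (C,nl_idx)→2440, (A,merge)→4140, (C,merge)→4520, (A,hash)→7240, (A,nl)→8020 …(+1); best=1000 via (C,hash)
  {CDE}: card=80; try (E,nl_idx)→760, (D,merge)→1140, (D,hash)→1380, (E,merge)→2890, (D,nl)→3420, (E,hash)→4400 …(+1); best=760 via (E,nl_idx)
  {ACD}: card=80; try (D,merge)→1920, (D,hash)→2160, (D,nl)→4200, (A,merge)→4640, (A,hash)→7600, (A,nl)→16360; best=1920 via (D,merge)
  {ACE}: card=80; try (E,nl_idx)→1400, (E,merge)→3530, (A,merge)→4500, (E,hash)→5040, (A,hash)→7460, (E,nl)→11000 …(+1); best=1400 via (E,nl_idx)
  {ACDE}: card=160; try (D,hash)→2600, (D,merge)→2680, (E,nl_idx)→2720, (E,merge)→4810, (A,merge)→5400, (E,hash)→6000 …(+4); best=2600 via (D,hash)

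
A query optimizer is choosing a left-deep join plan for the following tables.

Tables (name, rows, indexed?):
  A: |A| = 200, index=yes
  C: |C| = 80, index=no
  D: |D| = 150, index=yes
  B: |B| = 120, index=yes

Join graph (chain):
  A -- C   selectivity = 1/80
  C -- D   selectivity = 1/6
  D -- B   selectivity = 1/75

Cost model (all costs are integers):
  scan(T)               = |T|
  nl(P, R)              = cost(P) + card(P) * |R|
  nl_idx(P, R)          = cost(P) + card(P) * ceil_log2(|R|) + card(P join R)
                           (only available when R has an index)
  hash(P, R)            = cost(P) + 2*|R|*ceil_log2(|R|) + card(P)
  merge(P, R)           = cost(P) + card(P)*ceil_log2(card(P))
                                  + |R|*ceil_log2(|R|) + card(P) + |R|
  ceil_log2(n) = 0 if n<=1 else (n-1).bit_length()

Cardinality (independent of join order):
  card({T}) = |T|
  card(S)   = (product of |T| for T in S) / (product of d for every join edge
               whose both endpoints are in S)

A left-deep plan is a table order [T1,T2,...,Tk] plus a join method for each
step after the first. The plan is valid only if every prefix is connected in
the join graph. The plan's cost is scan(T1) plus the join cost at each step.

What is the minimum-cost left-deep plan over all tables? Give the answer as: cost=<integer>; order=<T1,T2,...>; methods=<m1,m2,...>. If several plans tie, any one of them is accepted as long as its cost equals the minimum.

cost=9080; order=B,D,C,A; methods=nl_idx,hash,hash

Selinger DP (subsets sized 1..n):
  {A}: scan cost=200, card=200
  {C}: scan cost=80, card=80
  {D}: scan cost=150, card=150
  {B}: scan cost=120, card=120
  {AC}: card=200; try (A,nl_idx)→920, (C,hash)→1520, (A,merge)→2520, (C,merge)→2640, (A,hash)→3360, (A,nl)→16080 …(+1); best=920 via (A,nl_idx)
  {CD}: card=2000; try (C,hash)→1420, (D,merge)→2070, (C,merge)→2140, (D,hash)→2560, (D,nl_idx)→2720, (D,nl)→12080 …(+1); best=1420 via (C,hash)
  {BD}: card=240; try (D,nl_idx)→1320, (B,nl_idx)→1440, (B,hash)→1980, (D,merge)→2430, (B,merge)→2460, (D,hash)→2640 …(+2); best=1320 via (D,nl_idx)
  {ACD}: card=5000; try (D,hash)→3520, (D,merge)→4070, (A,hash)→6620, (D,nl_idx)→7520, (A,nl_idx)→22420, (A,merge)→27220 …(+2); best=3520 via (D,hash)
  {BCD}: card=3200; try (C,hash)→2680, (C,merge)→4120, (B,hash)→5100, (B,nl_idx)→18620, (C,nl)→20520, (B,merge)→26380 …(+1); best=2680 via (C,hash)
  {ABCD}: card=8000; try (A,hash)→9080, (B,hash)→10200, (A,nl_idx)→36280, (A,merge)→46080, (B,nl_idx)→46520, (B,merge)→74480 …(+2); best=9080 via (A,hash)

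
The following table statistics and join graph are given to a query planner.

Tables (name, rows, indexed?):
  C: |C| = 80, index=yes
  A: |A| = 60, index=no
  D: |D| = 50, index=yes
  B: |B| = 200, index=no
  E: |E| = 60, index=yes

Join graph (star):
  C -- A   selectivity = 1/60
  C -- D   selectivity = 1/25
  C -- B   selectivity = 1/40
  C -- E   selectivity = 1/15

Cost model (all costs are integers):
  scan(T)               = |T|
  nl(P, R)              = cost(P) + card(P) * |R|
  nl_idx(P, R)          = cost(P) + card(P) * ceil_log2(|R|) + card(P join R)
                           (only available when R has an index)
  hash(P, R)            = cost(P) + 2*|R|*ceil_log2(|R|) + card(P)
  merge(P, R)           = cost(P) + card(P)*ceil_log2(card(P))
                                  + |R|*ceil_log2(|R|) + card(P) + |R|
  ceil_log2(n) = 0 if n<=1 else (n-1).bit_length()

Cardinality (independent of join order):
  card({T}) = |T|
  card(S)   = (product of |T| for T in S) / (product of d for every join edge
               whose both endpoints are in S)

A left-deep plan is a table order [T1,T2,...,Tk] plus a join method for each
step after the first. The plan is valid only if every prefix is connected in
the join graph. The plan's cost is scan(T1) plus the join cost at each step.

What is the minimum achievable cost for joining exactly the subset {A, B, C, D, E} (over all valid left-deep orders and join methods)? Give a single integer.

5160

Selinger DP over subsets of {A,B,C,D,E}:
  {C}: scan cost=80, card=80
  {A}: scan cost=60, card=60
  {D}: scan cost=50, card=50
  {B}: scan cost=200, card=200
  {E}: scan cost=60, card=60
  {AC}: card=80; try (C,nl_idx)→560, (A,hash)→880, (C,merge)→1120, (A,merge)→1140, (C,hash)→1240, (C,nl)→4860 …(+1); best=560 via (C,nl_idx)
  {CD}: card=160; try (C,nl_idx)→560, (D,nl_idx)→720, (D,hash)→760, (C,merge)→1040, (D,merge)→1070, (C,hash)→1220 …(+2); best=560 via (C,nl_idx)
  {BC}: card=400; try (C,hash)→1520, (C,nl_idx)→2000, (B,merge)→2520, (C,merge)→2640, (B,hash)→3360, (B,nl)→16080 …(+1); best=1520 via (C,hash)
  {CE}: card=320; try (C,nl_idx)→800, (E,hash)→880, (E,nl_idx)→880, (C,merge)→1120, (E,merge)→1140, (C,hash)→1240 …(+2); best=800 via (C,nl_idx)
  {ACD}: card=160; try (D,nl_idx)→1200, (D,hash)→1240, (A,hash)→1440, (D,merge)→1550, (A,merge)→2420, (D,nl)→4560 …(+1); best=1200 via (D,nl_idx)
  {ABC}: card=400; try (A,hash)→2640, (B,merge)→3000, (B,hash)→3840, (A,merge)→5940, (B,nl)→16560, (A,nl)→25520; best=2640 via (A,hash)
  {ACE}: card=320; try (E,hash)→1360, (E,nl_idx)→1360, (E,merge)→1620, (A,hash)→1840, (A,merge)→4420, (E,nl)→5360 …(+1); best=1360 via (E,hash)
  {BCD}: card=800; try (D,hash)→2520, (B,merge)→3800, (B,hash)→3920, (D,nl_idx)→4720, (D,merge)→5870, (D,nl)→21520 …(+1); best=2520 via (D,hash)
  {CDE}: card=640; try (E,hash)→1440, (D,hash)→1720, (E,nl_idx)→2160, (E,merge)→2420, (D,nl_idx)→3360, (D,merge)→4350 …(+2); best=1440 via (E,hash)
  {BCE}: card=1600; try (E,hash)→2640, (B,hash)→4320, (E,nl_idx)→5520, (B,merge)→5800, (E,merge)→5940, (E,nl)→25520 …(+1); best=2640 via (E,hash)
  {ABCD}: card=800; try (D,hash)→3640, (A,hash)→4040, (B,merge)→4440, (B,hash)→4560, (D,nl_idx)→5840, (D,merge)→6990 …(+4); best=3640 via (D,hash)
  {ACDE}: card=640; try (E,hash)→2080, (D,hash)→2280, (E,nl_idx)→2800, (A,hash)→2800, (E,merge)→3060, (D,nl_idx)→3920 …(+5); best=2080 via (E,hash)
  {ABCE}: card=1600; try (E,hash)→3760, (B,hash)→4880, (A,hash)→4960, (B,merge)→6360, (E,nl_idx)→6640, (E,merge)→7060 …(+4); best=3760 via (E,hash)
  {BCDE}: card=3200; try (E,hash)→4040, (D,hash)→4840, (B,hash)→5280, (B,merge)→10280, (E,nl_idx)→10520, (E,merge)→11740 …(+5); best=4040 via (E,hash)
  {ABCDE}: card=3200; try (E,hash)→5160, (B,hash)→5920, (D,hash)→5960, (A,hash)→7960, (B,merge)→10920, (E,nl_idx)→11640 …(+8); best=5160 via (E,hash)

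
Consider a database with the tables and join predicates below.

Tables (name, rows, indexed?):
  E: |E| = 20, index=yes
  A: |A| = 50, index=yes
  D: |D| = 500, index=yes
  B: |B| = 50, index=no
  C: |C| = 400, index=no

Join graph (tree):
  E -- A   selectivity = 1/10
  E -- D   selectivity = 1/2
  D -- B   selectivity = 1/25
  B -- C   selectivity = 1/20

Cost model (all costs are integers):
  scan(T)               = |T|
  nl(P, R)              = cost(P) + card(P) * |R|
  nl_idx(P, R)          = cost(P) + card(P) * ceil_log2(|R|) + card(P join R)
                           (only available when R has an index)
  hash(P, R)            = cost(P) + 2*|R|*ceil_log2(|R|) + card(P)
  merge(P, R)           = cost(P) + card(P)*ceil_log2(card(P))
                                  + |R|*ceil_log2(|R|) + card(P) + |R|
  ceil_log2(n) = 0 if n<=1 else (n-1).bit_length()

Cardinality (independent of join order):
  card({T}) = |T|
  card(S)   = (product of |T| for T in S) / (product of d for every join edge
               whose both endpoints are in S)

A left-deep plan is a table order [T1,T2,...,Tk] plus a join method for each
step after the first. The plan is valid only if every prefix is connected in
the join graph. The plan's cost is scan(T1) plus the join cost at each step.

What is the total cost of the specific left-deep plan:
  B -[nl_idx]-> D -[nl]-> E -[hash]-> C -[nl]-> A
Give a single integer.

10038700

step 1: scan B: cost=50, card=50
step 2: join D via nl_idx
    card(P join D) = 50*500/(25) = 1000
    cost = 50 + 50*9 + 1000 = 1500
step 3: join E via nl
    card(P join E) = 1000*20/(2) = 10000
    cost = 1500 + 1000*20 = 21500
step 4: join C via hash
    card(P join C) = 10000*400/(20) = 200000
    cost = 21500 + 2*400*9 + 10000 = 38700
step 5: join A via nl
    card(P join A) = 200000*50/(10) = 1000000
    cost = 38700 + 200000*50 = 10038700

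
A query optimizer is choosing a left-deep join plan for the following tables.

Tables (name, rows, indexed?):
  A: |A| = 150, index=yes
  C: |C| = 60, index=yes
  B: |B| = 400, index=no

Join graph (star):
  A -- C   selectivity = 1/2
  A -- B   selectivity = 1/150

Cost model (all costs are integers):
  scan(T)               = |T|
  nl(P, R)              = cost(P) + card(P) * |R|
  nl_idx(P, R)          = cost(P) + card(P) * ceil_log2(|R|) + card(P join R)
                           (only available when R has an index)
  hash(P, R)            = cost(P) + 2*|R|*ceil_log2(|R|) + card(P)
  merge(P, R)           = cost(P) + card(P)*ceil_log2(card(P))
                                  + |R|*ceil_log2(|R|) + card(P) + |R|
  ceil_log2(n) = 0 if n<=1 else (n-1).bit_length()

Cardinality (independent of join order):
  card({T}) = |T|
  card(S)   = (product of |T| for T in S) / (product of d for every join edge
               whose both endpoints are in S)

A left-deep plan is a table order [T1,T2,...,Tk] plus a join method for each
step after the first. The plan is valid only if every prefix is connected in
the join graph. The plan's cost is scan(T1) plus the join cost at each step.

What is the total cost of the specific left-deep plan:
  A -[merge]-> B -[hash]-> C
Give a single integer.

step 1: scan A: cost=150, card=150
step 2: join B via merge
    card(P join B) = 150*400/(150) = 400
    cost = 150 + 150*8 + 400*9 + 150 + 400 = 5500
step 3: join C via hash
    card(P join C) = 400*60/(2) = 12000
    cost = 5500 + 2*60*6 + 400 = 6620

6620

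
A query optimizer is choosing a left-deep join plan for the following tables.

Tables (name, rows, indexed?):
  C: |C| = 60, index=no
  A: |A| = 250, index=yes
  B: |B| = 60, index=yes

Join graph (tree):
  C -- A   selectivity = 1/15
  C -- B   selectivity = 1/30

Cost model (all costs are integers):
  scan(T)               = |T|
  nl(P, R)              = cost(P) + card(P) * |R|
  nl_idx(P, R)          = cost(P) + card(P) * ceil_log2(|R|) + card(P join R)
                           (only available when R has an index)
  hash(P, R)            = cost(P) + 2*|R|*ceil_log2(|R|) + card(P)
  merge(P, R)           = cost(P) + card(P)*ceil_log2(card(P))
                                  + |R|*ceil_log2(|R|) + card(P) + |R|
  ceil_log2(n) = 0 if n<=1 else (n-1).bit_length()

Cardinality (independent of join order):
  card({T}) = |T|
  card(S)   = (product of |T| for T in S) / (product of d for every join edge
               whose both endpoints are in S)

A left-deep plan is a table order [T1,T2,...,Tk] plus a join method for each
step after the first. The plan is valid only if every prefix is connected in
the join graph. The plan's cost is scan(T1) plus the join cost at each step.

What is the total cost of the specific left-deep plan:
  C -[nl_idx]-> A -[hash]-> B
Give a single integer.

3260

step 1: scan C: cost=60, card=60
step 2: join A via nl_idx
    card(P join A) = 60*250/(15) = 1000
    cost = 60 + 60*8 + 1000 = 1540
step 3: join B via hash
    card(P join B) = 1000*60/(30) = 2000
    cost = 1540 + 2*60*6 + 1000 = 3260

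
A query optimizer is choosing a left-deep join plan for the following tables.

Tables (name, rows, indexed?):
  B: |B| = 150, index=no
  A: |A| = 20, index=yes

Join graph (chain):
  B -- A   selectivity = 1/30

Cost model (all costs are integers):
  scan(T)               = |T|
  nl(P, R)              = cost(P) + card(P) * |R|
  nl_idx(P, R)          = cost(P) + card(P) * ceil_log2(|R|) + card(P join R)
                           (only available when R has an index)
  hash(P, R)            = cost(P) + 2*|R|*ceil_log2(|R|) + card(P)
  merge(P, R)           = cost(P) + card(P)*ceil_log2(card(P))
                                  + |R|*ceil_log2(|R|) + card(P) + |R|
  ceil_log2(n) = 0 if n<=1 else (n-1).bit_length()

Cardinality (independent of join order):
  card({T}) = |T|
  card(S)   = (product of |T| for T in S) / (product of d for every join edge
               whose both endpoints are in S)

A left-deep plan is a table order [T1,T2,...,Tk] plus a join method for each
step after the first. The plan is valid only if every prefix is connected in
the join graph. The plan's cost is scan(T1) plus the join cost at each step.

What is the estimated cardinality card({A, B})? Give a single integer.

100

Tables in S: A(20), B(150)
Edges inside S: B-A(d=30)
numerator = 20 * 150 = 3000
denominator = 30 = 30
card(S) = 3000 / 30 = 100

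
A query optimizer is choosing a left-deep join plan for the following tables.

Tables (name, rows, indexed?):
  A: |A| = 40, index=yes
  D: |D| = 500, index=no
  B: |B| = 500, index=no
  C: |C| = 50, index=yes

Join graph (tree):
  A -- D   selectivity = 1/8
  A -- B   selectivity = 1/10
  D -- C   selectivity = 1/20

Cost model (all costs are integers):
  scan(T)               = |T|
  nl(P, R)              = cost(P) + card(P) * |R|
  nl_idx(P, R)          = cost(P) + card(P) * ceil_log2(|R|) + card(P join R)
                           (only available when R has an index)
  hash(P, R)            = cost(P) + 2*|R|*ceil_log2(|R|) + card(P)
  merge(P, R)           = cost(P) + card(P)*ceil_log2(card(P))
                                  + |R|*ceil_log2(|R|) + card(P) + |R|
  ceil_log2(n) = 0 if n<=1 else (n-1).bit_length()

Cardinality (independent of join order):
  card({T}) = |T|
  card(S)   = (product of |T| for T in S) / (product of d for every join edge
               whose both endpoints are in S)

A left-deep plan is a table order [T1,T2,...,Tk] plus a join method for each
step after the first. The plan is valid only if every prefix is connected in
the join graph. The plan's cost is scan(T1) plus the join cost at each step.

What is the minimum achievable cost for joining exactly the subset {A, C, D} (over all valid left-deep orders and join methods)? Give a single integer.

3330

Selinger DP over subsets of {A,C,D}:
  {A}: scan cost=40, card=40
  {D}: scan cost=500, card=500
  {C}: scan cost=50, card=50
  {AD}: card=2500; try (A,hash)→1480, (D,merge)→5320, (A,merge)→5780, (A,nl_idx)→6000, (D,hash)→9080, (D,nl)→20040 …(+1); best=1480 via (A,hash)
  {CD}: card=1250; try (C,hash)→1600, (C,nl_idx)→4750, (D,merge)→5400, (C,merge)→5850, (D,hash)→9100, (D,nl)→25050 …(+1); best=1600 via (C,hash)
  {ACD}: card=6250; try (A,hash)→3330, (C,hash)→4580, (A,nl_idx)→15350, (A,merge)→16880, (C,nl_idx)→22730, (C,merge)→34330 …(+2); best=3330 via (A,hash)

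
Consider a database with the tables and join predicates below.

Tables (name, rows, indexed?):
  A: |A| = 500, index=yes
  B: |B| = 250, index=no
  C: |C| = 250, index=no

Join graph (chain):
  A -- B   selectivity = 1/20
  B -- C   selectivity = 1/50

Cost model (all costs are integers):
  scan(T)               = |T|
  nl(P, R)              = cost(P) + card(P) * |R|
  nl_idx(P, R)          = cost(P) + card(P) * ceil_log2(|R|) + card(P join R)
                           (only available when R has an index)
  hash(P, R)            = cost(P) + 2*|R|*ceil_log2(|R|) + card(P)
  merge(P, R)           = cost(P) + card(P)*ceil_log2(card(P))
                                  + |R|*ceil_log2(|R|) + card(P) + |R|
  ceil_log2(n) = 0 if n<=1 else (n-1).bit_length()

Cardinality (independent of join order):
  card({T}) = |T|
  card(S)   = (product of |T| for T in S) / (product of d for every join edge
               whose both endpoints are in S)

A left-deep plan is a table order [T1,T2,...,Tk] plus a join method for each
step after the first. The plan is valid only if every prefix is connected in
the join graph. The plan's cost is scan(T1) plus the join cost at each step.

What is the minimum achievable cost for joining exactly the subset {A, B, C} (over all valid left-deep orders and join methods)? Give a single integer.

14750

Selinger DP over subsets of {A,B,C}:
  {A}: scan cost=500, card=500
  {B}: scan cost=250, card=250
  {C}: scan cost=250, card=250
  {AB}: card=6250; try (B,hash)→5000, (A,merge)→7500, (B,merge)→7750, (A,nl_idx)→8750, (A,hash)→9500, (A,nl)→125250 …(+1); best=5000 via (B,hash)
  {BC}: card=1250; try (C,hash)→4500, (B,hash)→4500, (C,merge)→4750, (B,merge)→4750, (C,nl)→62750, (B,nl)→62750; best=4500 via (C,hash)
  {ABC}: card=31250; try (A,hash)→14750, (C,hash)→15250, (A,merge)→24500, (A,nl_idx)→47000, (C,merge)→94750, (A,nl)→629500 …(+1); best=14750 via (A,hash)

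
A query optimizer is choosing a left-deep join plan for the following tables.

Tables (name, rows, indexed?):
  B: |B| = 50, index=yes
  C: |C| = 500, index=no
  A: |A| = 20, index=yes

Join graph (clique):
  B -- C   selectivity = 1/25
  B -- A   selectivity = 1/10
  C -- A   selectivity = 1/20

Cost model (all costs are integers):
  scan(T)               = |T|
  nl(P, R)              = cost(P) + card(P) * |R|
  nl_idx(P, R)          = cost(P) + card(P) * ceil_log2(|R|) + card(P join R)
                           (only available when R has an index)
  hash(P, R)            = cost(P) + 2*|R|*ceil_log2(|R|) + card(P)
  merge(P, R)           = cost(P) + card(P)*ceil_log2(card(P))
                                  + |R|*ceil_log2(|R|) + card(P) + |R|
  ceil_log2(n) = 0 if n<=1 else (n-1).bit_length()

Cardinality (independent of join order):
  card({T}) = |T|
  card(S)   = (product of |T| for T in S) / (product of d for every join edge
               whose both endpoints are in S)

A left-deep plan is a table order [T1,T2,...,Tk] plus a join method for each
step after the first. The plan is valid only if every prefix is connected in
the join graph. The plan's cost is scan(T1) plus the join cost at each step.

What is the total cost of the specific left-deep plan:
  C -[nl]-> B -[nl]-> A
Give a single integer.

45500

step 1: scan C: cost=500, card=500
step 2: join B via nl
    card(P join B) = 500*50/(25) = 1000
    cost = 500 + 500*50 = 25500
step 3: join A via nl
    card(P join A) = 1000*20/(10*20) = 100
    cost = 25500 + 1000*20 = 45500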